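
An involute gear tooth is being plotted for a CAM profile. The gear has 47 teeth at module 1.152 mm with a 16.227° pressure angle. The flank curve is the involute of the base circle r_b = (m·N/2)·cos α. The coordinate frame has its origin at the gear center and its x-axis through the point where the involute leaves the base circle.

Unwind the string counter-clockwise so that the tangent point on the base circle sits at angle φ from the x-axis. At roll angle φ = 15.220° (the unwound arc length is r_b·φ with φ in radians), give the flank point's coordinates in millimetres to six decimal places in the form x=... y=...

pitch radius r_p = m·N/2 = 1.152·47/2 = 27.072000
base radius r_b = r_p·cos α = 27.072000·cos 16.227° = 25.993509
roll angle φ = 15.220° = 0.26563911 rad
x = r_b·(cos φ + φ·sin φ) = 25.993509·(0.96492491 + 0.26563911·0.26252602) = 26.894498
y = r_b·(sin φ − φ·cos φ) = 25.993509·(0.26252602 − 0.26563911·0.96492491) = 0.161269

x=26.894498 y=0.161269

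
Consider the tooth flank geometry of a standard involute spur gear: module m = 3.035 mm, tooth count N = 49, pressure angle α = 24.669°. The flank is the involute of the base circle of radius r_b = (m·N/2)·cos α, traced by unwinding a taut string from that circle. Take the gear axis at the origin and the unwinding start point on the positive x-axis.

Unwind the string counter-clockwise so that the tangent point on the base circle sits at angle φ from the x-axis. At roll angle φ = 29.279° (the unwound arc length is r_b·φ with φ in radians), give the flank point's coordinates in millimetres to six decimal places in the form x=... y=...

pitch radius r_p = m·N/2 = 3.035·49/2 = 74.357500
base radius r_b = r_p·cos α = 74.357500·cos 24.669° = 67.571198
roll angle φ = 29.279° = 0.51101495 rad
x = r_b·(cos φ + φ·sin φ) = 67.571198·(0.87224858 + 0.51101495·0.48906279) = 75.826167
y = r_b·(sin φ − φ·cos φ) = 67.571198·(0.48906279 − 0.51101495·0.87224858) = 2.927909

x=75.826167 y=2.927909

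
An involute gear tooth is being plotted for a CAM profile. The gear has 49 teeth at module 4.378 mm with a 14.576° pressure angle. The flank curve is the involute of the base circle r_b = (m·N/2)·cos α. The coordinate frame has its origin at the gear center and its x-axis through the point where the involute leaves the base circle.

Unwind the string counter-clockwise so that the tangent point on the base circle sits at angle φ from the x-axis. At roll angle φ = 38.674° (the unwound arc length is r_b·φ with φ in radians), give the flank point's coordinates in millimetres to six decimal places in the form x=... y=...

x=124.830736 y=10.164470

pitch radius r_p = m·N/2 = 4.378·49/2 = 107.261000
base radius r_b = r_p·cos α = 107.261000·cos 14.576° = 103.808770
roll angle φ = 38.674° = 0.67498863 rad
x = r_b·(cos φ + φ·sin φ) = 103.808770·(0.78071405 + 0.67498863·0.62488844) = 124.830736
y = r_b·(sin φ − φ·cos φ) = 103.808770·(0.62488844 − 0.67498863·0.78071405) = 10.164470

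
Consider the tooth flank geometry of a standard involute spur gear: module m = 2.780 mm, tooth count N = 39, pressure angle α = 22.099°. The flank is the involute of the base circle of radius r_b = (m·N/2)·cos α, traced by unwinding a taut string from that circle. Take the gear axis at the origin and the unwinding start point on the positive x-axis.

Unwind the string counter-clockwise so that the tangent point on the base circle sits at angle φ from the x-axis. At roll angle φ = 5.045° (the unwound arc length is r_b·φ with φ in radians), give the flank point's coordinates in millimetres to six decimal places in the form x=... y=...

x=50.421806 y=0.011421

pitch radius r_p = m·N/2 = 2.780·39/2 = 54.210000
base radius r_b = r_p·cos α = 54.210000·cos 22.099° = 50.227473
roll angle φ = 5.045° = 0.08805186 rad
x = r_b·(cos φ + φ·sin φ) = 50.227473·(0.99612594 + 0.08805186·0.08793813) = 50.421806
y = r_b·(sin φ − φ·cos φ) = 50.227473·(0.08793813 − 0.08805186·0.99612594) = 0.011421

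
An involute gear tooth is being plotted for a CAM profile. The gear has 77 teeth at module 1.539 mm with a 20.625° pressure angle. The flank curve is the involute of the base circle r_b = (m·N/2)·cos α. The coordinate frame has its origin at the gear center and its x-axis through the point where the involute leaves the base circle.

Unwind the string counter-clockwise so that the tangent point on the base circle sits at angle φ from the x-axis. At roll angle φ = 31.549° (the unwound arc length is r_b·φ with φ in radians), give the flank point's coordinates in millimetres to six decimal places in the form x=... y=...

pitch radius r_p = m·N/2 = 1.539·77/2 = 59.251500
base radius r_b = r_p·cos α = 59.251500·cos 20.625° = 55.453830
roll angle φ = 31.549° = 0.55063393 rad
x = r_b·(cos φ + φ·sin φ) = 55.453830·(0.85219301 + 0.55063393·0.52322756) = 63.233994
y = r_b·(sin φ − φ·cos φ) = 55.453830·(0.52322756 − 0.55063393·0.85219301) = 2.993463

x=63.233994 y=2.993463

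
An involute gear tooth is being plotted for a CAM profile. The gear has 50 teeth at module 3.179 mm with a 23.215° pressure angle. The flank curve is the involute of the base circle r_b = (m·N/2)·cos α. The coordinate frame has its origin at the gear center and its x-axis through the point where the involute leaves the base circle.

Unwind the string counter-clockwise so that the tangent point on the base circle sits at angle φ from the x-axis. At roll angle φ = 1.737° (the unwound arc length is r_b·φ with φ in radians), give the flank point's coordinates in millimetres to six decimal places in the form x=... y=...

pitch radius r_p = m·N/2 = 3.179·50/2 = 79.475000
base radius r_b = r_p·cos α = 79.475000·cos 23.215° = 73.040082
roll angle φ = 1.737° = 0.03031637 rad
x = r_b·(cos φ + φ·sin φ) = 73.040082·(0.99954049 + 0.03031637·0.03031173) = 73.073639
y = r_b·(sin φ − φ·cos φ) = 73.040082·(0.03031173 − 0.03031637·0.99954049) = 0.000678

x=73.073639 y=0.000678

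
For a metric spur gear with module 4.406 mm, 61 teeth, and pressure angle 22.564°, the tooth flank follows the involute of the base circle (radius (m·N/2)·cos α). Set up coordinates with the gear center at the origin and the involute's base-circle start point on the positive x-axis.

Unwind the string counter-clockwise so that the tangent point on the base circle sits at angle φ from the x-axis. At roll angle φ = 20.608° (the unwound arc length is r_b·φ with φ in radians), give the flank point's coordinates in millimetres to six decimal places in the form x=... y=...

pitch radius r_p = m·N/2 = 4.406·61/2 = 134.383000
base radius r_b = r_p·cos α = 134.383000·cos 22.564° = 124.096182
roll angle φ = 20.608° = 0.35967745 rad
x = r_b·(cos φ + φ·sin φ) = 124.096182·(0.93601040 + 0.35967745·0.35197234) = 131.865461
y = r_b·(sin φ − φ·cos φ) = 124.096182·(0.35197234 − 0.35967745·0.93601040) = 1.899976

x=131.865461 y=1.899976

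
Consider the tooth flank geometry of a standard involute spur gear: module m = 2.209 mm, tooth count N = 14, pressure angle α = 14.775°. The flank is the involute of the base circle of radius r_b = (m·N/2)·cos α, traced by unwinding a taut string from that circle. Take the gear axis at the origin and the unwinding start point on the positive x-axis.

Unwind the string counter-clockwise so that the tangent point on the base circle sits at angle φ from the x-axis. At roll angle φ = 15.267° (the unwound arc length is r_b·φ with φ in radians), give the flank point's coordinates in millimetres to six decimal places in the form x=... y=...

pitch radius r_p = m·N/2 = 2.209·14/2 = 15.463000
base radius r_b = r_p·cos α = 15.463000·cos 14.775° = 14.951712
roll angle φ = 15.267° = 0.26645942 rad
x = r_b·(cos φ + φ·sin φ) = 14.951712·(0.96470924 + 0.26645942·0.26331746) = 15.473118
y = r_b·(sin φ − φ·cos φ) = 14.951712·(0.26331746 − 0.26645942·0.96470924) = 0.093622

x=15.473118 y=0.093622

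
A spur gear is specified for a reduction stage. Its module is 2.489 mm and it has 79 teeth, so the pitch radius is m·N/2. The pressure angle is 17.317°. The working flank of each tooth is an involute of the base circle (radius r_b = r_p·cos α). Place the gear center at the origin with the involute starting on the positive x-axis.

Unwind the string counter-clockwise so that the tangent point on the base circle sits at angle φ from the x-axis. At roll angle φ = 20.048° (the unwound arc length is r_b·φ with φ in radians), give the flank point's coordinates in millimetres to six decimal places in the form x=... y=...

x=99.430138 y=1.323957

pitch radius r_p = m·N/2 = 2.489·79/2 = 98.315500
base radius r_b = r_p·cos α = 98.315500·cos 17.317° = 93.859107
roll angle φ = 20.048° = 0.34990361 rad
x = r_b·(cos φ + φ·sin φ) = 93.859107·(0.93940576 + 0.34990361·0.34280726) = 99.430138
y = r_b·(sin φ − φ·cos φ) = 93.859107·(0.34280726 − 0.34990361·0.93940576) = 1.323957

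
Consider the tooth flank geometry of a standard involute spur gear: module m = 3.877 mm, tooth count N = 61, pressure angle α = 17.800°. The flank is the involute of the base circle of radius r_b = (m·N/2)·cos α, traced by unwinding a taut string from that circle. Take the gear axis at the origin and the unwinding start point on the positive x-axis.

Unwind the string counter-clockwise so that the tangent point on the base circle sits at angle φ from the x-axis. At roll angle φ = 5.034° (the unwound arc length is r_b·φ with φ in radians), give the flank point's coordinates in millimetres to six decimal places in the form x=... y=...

x=113.021587 y=0.025434

pitch radius r_p = m·N/2 = 3.877·61/2 = 118.248500
base radius r_b = r_p·cos α = 118.248500·cos 17.800° = 112.587872
roll angle φ = 5.034° = 0.08785987 rad
x = r_b·(cos φ + φ·sin φ) = 112.587872·(0.99614280 + 0.08785987·0.08774688) = 113.021587
y = r_b·(sin φ − φ·cos φ) = 112.587872·(0.08774688 − 0.08785987·0.99614280) = 0.025434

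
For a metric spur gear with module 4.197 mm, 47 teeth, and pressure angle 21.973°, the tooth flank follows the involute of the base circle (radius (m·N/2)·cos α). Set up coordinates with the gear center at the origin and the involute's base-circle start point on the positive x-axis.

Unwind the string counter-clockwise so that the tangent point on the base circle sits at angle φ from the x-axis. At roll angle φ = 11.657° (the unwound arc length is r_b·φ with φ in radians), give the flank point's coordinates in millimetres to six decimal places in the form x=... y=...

pitch radius r_p = m·N/2 = 4.197·47/2 = 98.629500
base radius r_b = r_p·cos α = 98.629500·cos 21.973° = 91.465081
roll angle φ = 11.657° = 0.20345303 rad
x = r_b·(cos φ + φ·sin φ) = 91.465081·(0.97937472 + 0.20345303·0.20205234) = 93.338550
y = r_b·(sin φ − φ·cos φ) = 91.465081·(0.20205234 − 0.20345303·0.97937472) = 0.255698

x=93.338550 y=0.255698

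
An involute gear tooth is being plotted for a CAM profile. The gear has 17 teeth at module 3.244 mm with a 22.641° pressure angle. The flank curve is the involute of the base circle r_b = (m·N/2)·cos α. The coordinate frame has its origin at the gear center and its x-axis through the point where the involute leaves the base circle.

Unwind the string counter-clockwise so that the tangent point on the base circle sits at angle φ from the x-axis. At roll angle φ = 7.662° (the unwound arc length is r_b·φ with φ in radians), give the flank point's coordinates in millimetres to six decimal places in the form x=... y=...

pitch radius r_p = m·N/2 = 3.244·17/2 = 27.574000
base radius r_b = r_p·cos α = 27.574000·cos 22.641° = 25.449009
roll angle φ = 7.662° = 0.13372713 rad
x = r_b·(cos φ + φ·sin φ) = 25.449009·(0.99107184 + 0.13372713·0.13332891) = 25.675545
y = r_b·(sin φ − φ·cos φ) = 25.449009·(0.13332891 − 0.13372713·0.99107184) = 0.020250

x=25.675545 y=0.020250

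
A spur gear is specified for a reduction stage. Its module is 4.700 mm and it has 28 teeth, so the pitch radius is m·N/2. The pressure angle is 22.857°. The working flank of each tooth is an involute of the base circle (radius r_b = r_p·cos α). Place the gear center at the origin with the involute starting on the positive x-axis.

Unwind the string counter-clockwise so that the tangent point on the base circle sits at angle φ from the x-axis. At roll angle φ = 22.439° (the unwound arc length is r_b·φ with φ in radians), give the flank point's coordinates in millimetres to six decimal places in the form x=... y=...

pitch radius r_p = m·N/2 = 4.700·28/2 = 65.800000
base radius r_b = r_p·cos α = 65.800000·cos 22.857° = 60.633198
roll angle φ = 22.439° = 0.39163443 rad
x = r_b·(cos φ + φ·sin φ) = 60.633198·(0.92428643 + 0.39163443·0.38169961) = 65.106300
y = r_b·(sin φ − φ·cos φ) = 60.633198·(0.38169961 − 0.39163443·0.92428643) = 1.195518

x=65.106300 y=1.195518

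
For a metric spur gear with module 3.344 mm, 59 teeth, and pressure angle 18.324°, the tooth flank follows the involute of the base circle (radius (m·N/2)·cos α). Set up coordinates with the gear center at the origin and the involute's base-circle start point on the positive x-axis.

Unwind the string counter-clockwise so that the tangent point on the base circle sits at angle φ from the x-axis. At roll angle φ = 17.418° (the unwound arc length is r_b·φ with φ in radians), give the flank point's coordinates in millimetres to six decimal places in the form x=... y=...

x=97.873709 y=0.868912

pitch radius r_p = m·N/2 = 3.344·59/2 = 98.648000
base radius r_b = r_p·cos α = 98.648000·cos 18.324° = 93.645942
roll angle φ = 17.418° = 0.30400145 rad
x = r_b·(cos φ + φ·sin φ) = 93.645942·(0.95414633 + 0.30400145·0.29934056) = 97.873709
y = r_b·(sin φ − φ·cos φ) = 93.645942·(0.29934056 − 0.30400145·0.95414633) = 0.868912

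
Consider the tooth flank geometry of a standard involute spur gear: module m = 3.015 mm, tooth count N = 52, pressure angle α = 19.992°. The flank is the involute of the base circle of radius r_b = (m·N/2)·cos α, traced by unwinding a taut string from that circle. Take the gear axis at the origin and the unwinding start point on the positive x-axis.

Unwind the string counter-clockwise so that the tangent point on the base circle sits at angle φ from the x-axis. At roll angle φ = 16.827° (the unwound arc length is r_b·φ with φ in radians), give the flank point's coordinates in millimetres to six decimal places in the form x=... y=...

x=76.774994 y=0.616665

pitch radius r_p = m·N/2 = 3.015·52/2 = 78.390000
base radius r_b = r_p·cos α = 78.390000·cos 19.992° = 73.666247
roll angle φ = 16.827° = 0.29368655 rad
x = r_b·(cos φ + φ·sin φ) = 73.666247·(0.95718319 + 0.29368655·0.28948289) = 76.774994
y = r_b·(sin φ − φ·cos φ) = 73.666247·(0.28948289 − 0.29368655·0.95718319) = 0.616665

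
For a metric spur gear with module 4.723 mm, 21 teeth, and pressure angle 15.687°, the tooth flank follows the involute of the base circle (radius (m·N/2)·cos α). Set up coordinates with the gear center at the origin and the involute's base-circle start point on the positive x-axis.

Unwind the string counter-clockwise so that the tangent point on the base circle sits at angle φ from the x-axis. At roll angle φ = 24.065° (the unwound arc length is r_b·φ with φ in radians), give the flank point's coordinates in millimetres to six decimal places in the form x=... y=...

x=51.771776 y=1.158537

pitch radius r_p = m·N/2 = 4.723·21/2 = 49.591500
base radius r_b = r_p·cos α = 49.591500·cos 15.687° = 47.744371
roll angle φ = 24.065° = 0.42001348 rad
x = r_b·(cos φ + φ·sin φ) = 47.744371·(0.91308344 + 0.42001348·0.40777277) = 51.771776
y = r_b·(sin φ − φ·cos φ) = 47.744371·(0.40777277 − 0.42001348·0.91308344) = 1.158537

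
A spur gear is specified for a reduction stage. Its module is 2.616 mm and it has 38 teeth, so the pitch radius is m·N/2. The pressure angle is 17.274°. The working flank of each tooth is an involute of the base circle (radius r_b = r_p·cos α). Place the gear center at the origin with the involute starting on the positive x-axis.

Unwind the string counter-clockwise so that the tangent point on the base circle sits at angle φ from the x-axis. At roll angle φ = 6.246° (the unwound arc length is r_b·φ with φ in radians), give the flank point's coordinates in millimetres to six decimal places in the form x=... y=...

pitch radius r_p = m·N/2 = 2.616·38/2 = 49.704000
base radius r_b = r_p·cos α = 49.704000·cos 17.274° = 47.462133
roll angle φ = 6.246° = 0.10901327 rad
x = r_b·(cos φ + φ·sin φ) = 47.462133·(0.99406394 + 0.10901327·0.10879748) = 47.743313
y = r_b·(sin φ − φ·cos φ) = 47.462133·(0.10879748 − 0.10901327·0.99406394) = 0.020471

x=47.743313 y=0.020471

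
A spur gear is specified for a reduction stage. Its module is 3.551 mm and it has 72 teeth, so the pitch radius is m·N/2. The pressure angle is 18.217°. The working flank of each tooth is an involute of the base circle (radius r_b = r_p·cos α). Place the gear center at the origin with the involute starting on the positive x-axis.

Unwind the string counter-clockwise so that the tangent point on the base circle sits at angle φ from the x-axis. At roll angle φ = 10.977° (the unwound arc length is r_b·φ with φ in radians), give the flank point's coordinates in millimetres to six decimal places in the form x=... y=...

pitch radius r_p = m·N/2 = 3.551·72/2 = 127.836000
base radius r_b = r_p·cos α = 127.836000·cos 18.217° = 121.428775
roll angle φ = 10.977° = 0.19158479 rad
x = r_b·(cos φ + φ·sin φ) = 121.428775·(0.98170370 + 0.19158479·0.19041493) = 123.636873
y = r_b·(sin φ − φ·cos φ) = 121.428775·(0.19041493 − 0.19158479·0.98170370) = 0.283588

x=123.636873 y=0.283588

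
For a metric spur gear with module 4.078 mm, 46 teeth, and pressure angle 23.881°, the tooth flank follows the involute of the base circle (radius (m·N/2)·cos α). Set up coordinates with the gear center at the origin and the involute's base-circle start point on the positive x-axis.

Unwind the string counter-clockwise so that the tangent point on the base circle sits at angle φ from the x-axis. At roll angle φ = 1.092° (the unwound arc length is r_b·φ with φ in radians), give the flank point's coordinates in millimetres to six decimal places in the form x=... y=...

pitch radius r_p = m·N/2 = 4.078·46/2 = 93.794000
base radius r_b = r_p·cos α = 93.794000·cos 23.881° = 85.764132
roll angle φ = 1.092° = 0.01905900 rad
x = r_b·(cos φ + φ·sin φ) = 85.764132·(0.99981838 + 0.01905900·0.01905784) = 85.779707
y = r_b·(sin φ − φ·cos φ) = 85.764132·(0.01905784 − 0.01905900·0.99981838) = 0.000198

x=85.779707 y=0.000198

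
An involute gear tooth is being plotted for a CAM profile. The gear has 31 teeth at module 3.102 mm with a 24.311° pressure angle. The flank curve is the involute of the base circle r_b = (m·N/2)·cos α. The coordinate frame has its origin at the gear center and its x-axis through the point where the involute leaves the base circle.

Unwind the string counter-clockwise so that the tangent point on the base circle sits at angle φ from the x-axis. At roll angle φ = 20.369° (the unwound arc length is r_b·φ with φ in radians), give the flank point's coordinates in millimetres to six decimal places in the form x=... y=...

pitch radius r_p = m·N/2 = 3.102·31/2 = 48.081000
base radius r_b = r_p·cos α = 48.081000·cos 24.311° = 43.817381
roll angle φ = 20.369° = 0.35550612 rad
x = r_b·(cos φ + φ·sin φ) = 43.817381·(0.93747045 + 0.35550612·0.34806488) = 46.499428
y = r_b·(sin φ − φ·cos φ) = 43.817381·(0.34806488 − 0.35550612·0.93747045) = 0.647989

x=46.499428 y=0.647989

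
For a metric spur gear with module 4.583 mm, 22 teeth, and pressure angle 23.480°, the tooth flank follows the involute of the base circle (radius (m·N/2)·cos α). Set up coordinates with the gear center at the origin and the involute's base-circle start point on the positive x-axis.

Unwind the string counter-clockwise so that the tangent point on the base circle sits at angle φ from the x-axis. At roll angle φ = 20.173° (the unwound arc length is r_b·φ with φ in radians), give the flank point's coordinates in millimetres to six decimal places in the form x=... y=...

x=49.016526 y=0.664409

pitch radius r_p = m·N/2 = 4.583·22/2 = 50.413000
base radius r_b = r_p·cos α = 50.413000·cos 23.480° = 46.238764
roll angle φ = 20.173° = 0.35208527 rad
x = r_b·(cos φ + φ·sin φ) = 46.238764·(0.93865564 + 0.35208527·0.34485591) = 49.016526
y = r_b·(sin φ − φ·cos φ) = 46.238764·(0.34485591 − 0.35208527·0.93865564) = 0.664409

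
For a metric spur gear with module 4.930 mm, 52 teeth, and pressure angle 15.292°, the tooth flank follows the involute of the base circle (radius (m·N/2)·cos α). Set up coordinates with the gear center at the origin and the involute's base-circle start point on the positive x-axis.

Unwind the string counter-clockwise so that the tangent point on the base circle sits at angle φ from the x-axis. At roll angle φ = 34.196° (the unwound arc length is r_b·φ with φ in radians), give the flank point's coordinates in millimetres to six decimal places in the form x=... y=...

pitch radius r_p = m·N/2 = 4.930·52/2 = 128.180000
base radius r_b = r_p·cos α = 128.180000·cos 15.292° = 123.641691
roll angle φ = 34.196° = 0.59683279 rad
x = r_b·(cos φ + φ·sin φ) = 123.641691·(0.82711981 + 0.59683279·0.56202564) = 143.740284
y = r_b·(sin φ − φ·cos φ) = 123.641691·(0.56202564 − 0.59683279·0.82711981) = 8.453804

x=143.740284 y=8.453804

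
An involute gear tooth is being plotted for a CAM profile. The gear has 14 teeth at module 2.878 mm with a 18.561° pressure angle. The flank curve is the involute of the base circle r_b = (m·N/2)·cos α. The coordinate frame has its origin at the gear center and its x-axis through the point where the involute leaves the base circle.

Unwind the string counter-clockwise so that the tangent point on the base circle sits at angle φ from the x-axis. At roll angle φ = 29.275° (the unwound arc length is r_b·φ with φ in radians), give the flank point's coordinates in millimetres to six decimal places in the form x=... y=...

x=21.430676 y=0.827202

pitch radius r_p = m·N/2 = 2.878·14/2 = 20.146000
base radius r_b = r_p·cos α = 20.146000·cos 18.561° = 19.098112
roll angle φ = 29.275° = 0.51094514 rad
x = r_b·(cos φ + φ·sin φ) = 19.098112·(0.87228272 + 0.51094514·0.48900189) = 21.430676
y = r_b·(sin φ − φ·cos φ) = 19.098112·(0.48900189 − 0.51094514·0.87228272) = 0.827202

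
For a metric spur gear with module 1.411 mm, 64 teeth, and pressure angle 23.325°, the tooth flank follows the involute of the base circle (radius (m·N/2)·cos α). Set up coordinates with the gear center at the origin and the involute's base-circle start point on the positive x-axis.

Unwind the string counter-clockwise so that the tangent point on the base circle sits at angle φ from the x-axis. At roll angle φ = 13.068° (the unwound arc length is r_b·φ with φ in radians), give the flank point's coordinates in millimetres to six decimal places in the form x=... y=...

x=42.526340 y=0.163127

pitch radius r_p = m·N/2 = 1.411·64/2 = 45.152000
base radius r_b = r_p·cos α = 45.152000·cos 23.325° = 41.461894
roll angle φ = 13.068° = 0.22807963 rad
x = r_b·(cos φ + φ·sin φ) = 41.461894·(0.97410240 + 0.22807963·0.22610730) = 42.526340
y = r_b·(sin φ − φ·cos φ) = 41.461894·(0.22610730 − 0.22807963·0.97410240) = 0.163127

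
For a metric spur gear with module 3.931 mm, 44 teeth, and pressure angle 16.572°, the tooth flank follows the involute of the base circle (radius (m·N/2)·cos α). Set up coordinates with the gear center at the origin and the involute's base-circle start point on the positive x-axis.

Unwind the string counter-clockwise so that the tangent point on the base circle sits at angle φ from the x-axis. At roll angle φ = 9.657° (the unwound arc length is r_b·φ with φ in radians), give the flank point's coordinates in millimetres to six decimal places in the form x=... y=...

pitch radius r_p = m·N/2 = 3.931·44/2 = 86.482000
base radius r_b = r_p·cos α = 86.482000·cos 16.572° = 82.889717
roll angle φ = 9.657° = 0.16854645 rad
x = r_b·(cos φ + φ·sin φ) = 82.889717·(0.98582964 + 0.16854645·0.16774957) = 84.058730
y = r_b·(sin φ − φ·cos φ) = 82.889717·(0.16774957 − 0.16854645·0.98582964) = 0.131918

x=84.058730 y=0.131918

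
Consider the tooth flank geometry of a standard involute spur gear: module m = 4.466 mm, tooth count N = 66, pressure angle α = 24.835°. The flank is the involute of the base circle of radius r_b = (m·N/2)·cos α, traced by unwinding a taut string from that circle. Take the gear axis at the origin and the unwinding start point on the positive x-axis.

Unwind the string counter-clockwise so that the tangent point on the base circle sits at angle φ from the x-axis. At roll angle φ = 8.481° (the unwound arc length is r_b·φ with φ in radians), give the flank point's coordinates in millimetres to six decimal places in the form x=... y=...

pitch radius r_p = m·N/2 = 4.466·66/2 = 147.378000
base radius r_b = r_p·cos α = 147.378000·cos 24.835° = 133.748642
roll angle φ = 8.481° = 0.14802137 rad
x = r_b·(cos φ + φ·sin φ) = 133.748642·(0.98906482 + 0.14802137·0.14748143) = 135.205864
y = r_b·(sin φ − φ·cos φ) = 133.748642·(0.14748143 − 0.14802137·0.98906482) = 0.144274

x=135.205864 y=0.144274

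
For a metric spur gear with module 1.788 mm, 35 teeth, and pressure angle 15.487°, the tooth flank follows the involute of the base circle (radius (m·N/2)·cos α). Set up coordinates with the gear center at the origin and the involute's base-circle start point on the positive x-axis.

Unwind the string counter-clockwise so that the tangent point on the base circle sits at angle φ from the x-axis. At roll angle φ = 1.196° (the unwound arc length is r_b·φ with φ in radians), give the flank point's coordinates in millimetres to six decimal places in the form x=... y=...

x=30.160462 y=0.000091

pitch radius r_p = m·N/2 = 1.788·35/2 = 31.290000
base radius r_b = r_p·cos α = 31.290000·cos 15.487° = 30.153893
roll angle φ = 1.196° = 0.02087414 rad
x = r_b·(cos φ + φ·sin φ) = 30.153893·(0.99978214 + 0.02087414·0.02087262) = 30.160462
y = r_b·(sin φ − φ·cos φ) = 30.153893·(0.02087262 − 0.02087414·0.99978214) = 0.000091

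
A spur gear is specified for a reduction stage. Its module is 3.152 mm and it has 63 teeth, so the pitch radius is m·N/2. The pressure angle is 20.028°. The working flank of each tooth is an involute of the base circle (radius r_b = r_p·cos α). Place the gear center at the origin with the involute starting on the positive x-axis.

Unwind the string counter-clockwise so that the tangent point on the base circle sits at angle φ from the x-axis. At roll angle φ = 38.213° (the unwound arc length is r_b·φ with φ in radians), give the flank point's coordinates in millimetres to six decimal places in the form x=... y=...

x=111.779718 y=8.820783

pitch radius r_p = m·N/2 = 3.152·63/2 = 99.288000
base radius r_b = r_p·cos α = 99.288000·cos 20.028° = 93.283595
roll angle φ = 38.213° = 0.66694267 rad
x = r_b·(cos φ + φ·sin φ) = 93.283595·(0.78571656 + 0.66694267·0.61858668) = 111.779718
y = r_b·(sin φ − φ·cos φ) = 93.283595·(0.61858668 − 0.66694267·0.78571656) = 8.820783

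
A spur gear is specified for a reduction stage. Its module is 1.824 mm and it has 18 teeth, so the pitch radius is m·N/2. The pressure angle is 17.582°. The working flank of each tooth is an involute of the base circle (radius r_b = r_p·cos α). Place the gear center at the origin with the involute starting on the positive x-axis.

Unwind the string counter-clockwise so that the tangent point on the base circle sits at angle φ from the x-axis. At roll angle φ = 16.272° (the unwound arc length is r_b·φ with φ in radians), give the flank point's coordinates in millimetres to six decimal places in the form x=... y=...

pitch radius r_p = m·N/2 = 1.824·18/2 = 16.416000
base radius r_b = r_p·cos α = 16.416000·cos 17.582° = 15.649137
roll angle φ = 16.272° = 0.28399998 rad
x = r_b·(cos φ + φ·sin φ) = 15.649137·(0.95994234 + 0.28399998·0.28019763) = 16.267566
y = r_b·(sin φ − φ·cos φ) = 15.649137·(0.28019763 − 0.28399998·0.95994234) = 0.118527

x=16.267566 y=0.118527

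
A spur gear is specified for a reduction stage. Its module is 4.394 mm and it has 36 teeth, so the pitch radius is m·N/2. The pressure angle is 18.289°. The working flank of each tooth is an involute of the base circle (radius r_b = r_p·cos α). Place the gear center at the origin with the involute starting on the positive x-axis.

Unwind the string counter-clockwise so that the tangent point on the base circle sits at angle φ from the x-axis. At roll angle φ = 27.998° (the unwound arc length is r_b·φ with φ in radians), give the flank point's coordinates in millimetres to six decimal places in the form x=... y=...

pitch radius r_p = m·N/2 = 4.394·36/2 = 79.092000
base radius r_b = r_p·cos α = 79.092000·cos 18.289° = 75.096726
roll angle φ = 27.998° = 0.48865728 rad
x = r_b·(cos φ + φ·sin φ) = 75.096726·(0.88296398 + 0.48865728·0.46944074) = 83.534566
y = r_b·(sin φ − φ·cos φ) = 75.096726·(0.46944074 − 0.48865728·0.88296398) = 2.851720

x=83.534566 y=2.851720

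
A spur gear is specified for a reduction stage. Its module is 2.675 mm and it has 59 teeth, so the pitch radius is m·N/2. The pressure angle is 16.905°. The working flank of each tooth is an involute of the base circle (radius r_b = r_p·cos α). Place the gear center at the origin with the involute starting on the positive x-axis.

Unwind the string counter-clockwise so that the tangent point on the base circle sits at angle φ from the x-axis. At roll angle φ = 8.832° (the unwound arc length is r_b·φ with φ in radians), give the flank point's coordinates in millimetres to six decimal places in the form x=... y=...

x=76.394253 y=0.091964

pitch radius r_p = m·N/2 = 2.675·59/2 = 78.912500
base radius r_b = r_p·cos α = 78.912500·cos 16.905° = 75.502550
roll angle φ = 8.832° = 0.15414748 rad
x = r_b·(cos φ + φ·sin φ) = 75.502550·(0.98814278 + 0.15414748·0.15353774) = 76.394253
y = r_b·(sin φ − φ·cos φ) = 75.502550·(0.15353774 − 0.15414748·0.98814278) = 0.091964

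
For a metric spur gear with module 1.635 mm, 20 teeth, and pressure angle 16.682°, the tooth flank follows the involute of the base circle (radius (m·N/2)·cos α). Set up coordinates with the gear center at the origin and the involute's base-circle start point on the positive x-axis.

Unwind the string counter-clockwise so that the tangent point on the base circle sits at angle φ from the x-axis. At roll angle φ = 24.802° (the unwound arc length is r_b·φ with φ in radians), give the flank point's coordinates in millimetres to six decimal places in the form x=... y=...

x=17.061223 y=0.415580

pitch radius r_p = m·N/2 = 1.635·20/2 = 16.350000
base radius r_b = r_p·cos α = 16.350000·cos 16.682° = 15.661873
roll angle φ = 24.802° = 0.43287656 rad
x = r_b·(cos φ + φ·sin φ) = 15.661873·(0.90776284 + 0.43287656·0.41948377) = 17.061223
y = r_b·(sin φ − φ·cos φ) = 15.661873·(0.41948377 − 0.43287656·0.90776284) = 0.415580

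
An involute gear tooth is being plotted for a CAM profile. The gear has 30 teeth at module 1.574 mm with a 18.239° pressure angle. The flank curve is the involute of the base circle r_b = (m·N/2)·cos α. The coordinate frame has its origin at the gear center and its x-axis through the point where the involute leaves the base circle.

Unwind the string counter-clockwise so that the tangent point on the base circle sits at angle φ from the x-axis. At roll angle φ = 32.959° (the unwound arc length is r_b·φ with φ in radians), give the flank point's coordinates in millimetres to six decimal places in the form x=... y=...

x=25.832563 y=1.376267

pitch radius r_p = m·N/2 = 1.574·30/2 = 23.610000
base radius r_b = r_p·cos α = 23.610000·cos 18.239° = 22.423815
roll angle φ = 32.959° = 0.57524307 rad
x = r_b·(cos φ + φ·sin φ) = 22.423815·(0.83906009 + 0.57524307·0.54403876) = 25.832563
y = r_b·(sin φ − φ·cos φ) = 22.423815·(0.54403876 − 0.57524307·0.83906009) = 1.376267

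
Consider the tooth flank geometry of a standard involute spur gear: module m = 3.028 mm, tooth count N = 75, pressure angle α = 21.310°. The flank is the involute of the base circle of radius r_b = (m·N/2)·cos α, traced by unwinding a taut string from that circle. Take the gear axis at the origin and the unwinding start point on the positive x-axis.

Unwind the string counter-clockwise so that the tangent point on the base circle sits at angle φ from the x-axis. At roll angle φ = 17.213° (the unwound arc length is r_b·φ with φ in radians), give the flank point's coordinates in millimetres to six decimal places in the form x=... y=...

x=110.452998 y=0.947513

pitch radius r_p = m·N/2 = 3.028·75/2 = 113.550000
base radius r_b = r_p·cos α = 113.550000·cos 21.310° = 105.786338
roll angle φ = 17.213° = 0.30042352 rad
x = r_b·(cos φ + φ·sin φ) = 105.786338·(0.95521124 + 0.30042352·0.29592479) = 110.452998
y = r_b·(sin φ − φ·cos φ) = 105.786338·(0.29592479 − 0.30042352·0.95521124) = 0.947513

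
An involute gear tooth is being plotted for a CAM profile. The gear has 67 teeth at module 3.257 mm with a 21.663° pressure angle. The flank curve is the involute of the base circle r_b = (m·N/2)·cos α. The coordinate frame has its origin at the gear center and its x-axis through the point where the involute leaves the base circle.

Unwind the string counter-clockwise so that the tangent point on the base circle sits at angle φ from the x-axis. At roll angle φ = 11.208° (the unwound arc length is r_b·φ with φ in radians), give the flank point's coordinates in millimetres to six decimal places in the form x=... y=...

x=103.324839 y=0.252049

pitch radius r_p = m·N/2 = 3.257·67/2 = 109.109500
base radius r_b = r_p·cos α = 109.109500·cos 21.663° = 101.403221
roll angle φ = 11.208° = 0.19561650 rad
x = r_b·(cos φ + φ·sin φ) = 101.403221·(0.98092803 + 0.19561650·0.19437132) = 103.324839
y = r_b·(sin φ − φ·cos φ) = 101.403221·(0.19437132 − 0.19561650·0.98092803) = 0.252049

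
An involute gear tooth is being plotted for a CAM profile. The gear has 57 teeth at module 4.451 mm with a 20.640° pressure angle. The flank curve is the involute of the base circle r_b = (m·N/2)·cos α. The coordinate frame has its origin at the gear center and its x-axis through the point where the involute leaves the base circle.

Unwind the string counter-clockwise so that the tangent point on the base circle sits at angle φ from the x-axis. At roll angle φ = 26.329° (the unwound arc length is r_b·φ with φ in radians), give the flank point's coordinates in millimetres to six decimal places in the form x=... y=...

x=130.591154 y=3.759301

pitch radius r_p = m·N/2 = 4.451·57/2 = 126.853500
base radius r_b = r_p·cos α = 126.853500·cos 20.640° = 118.711240
roll angle φ = 26.329° = 0.45952774 rad
x = r_b·(cos φ + φ·sin φ) = 118.711240·(0.89626206 + 0.45952774·0.44352489) = 130.591154
y = r_b·(sin φ − φ·cos φ) = 118.711240·(0.44352489 − 0.45952774·0.89626206) = 3.759301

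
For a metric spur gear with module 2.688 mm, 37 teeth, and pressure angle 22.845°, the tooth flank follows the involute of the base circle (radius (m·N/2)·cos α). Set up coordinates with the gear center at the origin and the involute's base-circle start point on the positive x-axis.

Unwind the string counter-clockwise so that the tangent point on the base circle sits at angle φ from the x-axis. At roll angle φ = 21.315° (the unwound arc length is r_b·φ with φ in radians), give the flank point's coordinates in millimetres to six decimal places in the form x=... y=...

pitch radius r_p = m·N/2 = 2.688·37/2 = 49.728000
base radius r_b = r_p·cos α = 49.728000·cos 22.845° = 45.827262
roll angle φ = 21.315° = 0.37201693 rad
x = r_b·(cos φ + φ·sin φ) = 45.827262·(0.93159610 + 0.37201693·0.36349513) = 48.889551
y = r_b·(sin φ − φ·cos φ) = 45.827262·(0.36349513 − 0.37201693·0.93159610) = 0.775655

x=48.889551 y=0.775655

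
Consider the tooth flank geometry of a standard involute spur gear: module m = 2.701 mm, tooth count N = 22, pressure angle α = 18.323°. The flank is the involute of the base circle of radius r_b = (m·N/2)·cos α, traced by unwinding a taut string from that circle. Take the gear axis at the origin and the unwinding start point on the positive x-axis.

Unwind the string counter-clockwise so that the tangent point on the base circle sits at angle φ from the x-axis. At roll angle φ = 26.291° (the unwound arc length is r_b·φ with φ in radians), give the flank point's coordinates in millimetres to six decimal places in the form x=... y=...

x=31.019485 y=0.889366

pitch radius r_p = m·N/2 = 2.701·22/2 = 29.711000
base radius r_b = r_p·cos α = 29.711000·cos 18.323° = 28.204633
roll angle φ = 26.291° = 0.45886451 rad
x = r_b·(cos φ + φ·sin φ) = 28.204633·(0.89655602 + 0.45886451·0.44293037) = 31.019485
y = r_b·(sin φ − φ·cos φ) = 28.204633·(0.44293037 − 0.45886451·0.89655602) = 0.889366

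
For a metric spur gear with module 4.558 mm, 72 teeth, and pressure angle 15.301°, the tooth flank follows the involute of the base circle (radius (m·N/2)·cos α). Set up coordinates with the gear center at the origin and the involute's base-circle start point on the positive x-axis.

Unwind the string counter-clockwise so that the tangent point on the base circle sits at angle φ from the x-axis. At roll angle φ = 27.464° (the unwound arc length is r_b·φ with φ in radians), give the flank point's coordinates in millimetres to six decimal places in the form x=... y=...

x=175.422937 y=5.677976

pitch radius r_p = m·N/2 = 4.558·72/2 = 164.088000
base radius r_b = r_p·cos α = 164.088000·cos 15.301° = 158.271542
roll angle φ = 27.464° = 0.47933723 rad
x = r_b·(cos φ + φ·sin φ) = 158.271542·(0.88730078 + 0.47933723·0.46119120) = 175.422937
y = r_b·(sin φ − φ·cos φ) = 158.271542·(0.46119120 − 0.47933723·0.88730078) = 5.677976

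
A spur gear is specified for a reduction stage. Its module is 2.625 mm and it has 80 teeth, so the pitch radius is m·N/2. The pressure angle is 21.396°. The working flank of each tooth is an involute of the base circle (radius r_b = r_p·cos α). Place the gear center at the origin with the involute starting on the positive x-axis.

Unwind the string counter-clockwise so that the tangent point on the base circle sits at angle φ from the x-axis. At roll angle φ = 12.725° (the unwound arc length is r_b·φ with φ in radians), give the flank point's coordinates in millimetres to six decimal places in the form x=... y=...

x=100.144995 y=0.355236

pitch radius r_p = m·N/2 = 2.625·80/2 = 105.000000
base radius r_b = r_p·cos α = 105.000000·cos 21.396° = 97.763535
roll angle φ = 12.725° = 0.22209315 rad
x = r_b·(cos φ + φ·sin φ) = 97.763535·(0.97543853 + 0.22209315·0.22027184) = 100.144995
y = r_b·(sin φ − φ·cos φ) = 97.763535·(0.22027184 − 0.22209315·0.97543853) = 0.355236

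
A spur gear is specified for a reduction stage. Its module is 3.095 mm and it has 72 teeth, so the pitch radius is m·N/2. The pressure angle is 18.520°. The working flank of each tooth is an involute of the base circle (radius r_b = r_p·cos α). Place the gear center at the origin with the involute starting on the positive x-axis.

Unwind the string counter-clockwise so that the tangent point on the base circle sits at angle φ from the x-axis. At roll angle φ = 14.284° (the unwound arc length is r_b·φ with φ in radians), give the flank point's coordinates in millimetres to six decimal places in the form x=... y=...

pitch radius r_p = m·N/2 = 3.095·72/2 = 111.420000
base radius r_b = r_p·cos α = 111.420000·cos 18.520° = 105.649874
roll angle φ = 14.284° = 0.24930283 rad
x = r_b·(cos φ + φ·sin φ) = 105.649874·(0.96908467 + 0.24930283·0.24672840) = 108.882207
y = r_b·(sin φ − φ·cos φ) = 105.649874·(0.24672840 − 0.24930283·0.96908467) = 0.542285

x=108.882207 y=0.542285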